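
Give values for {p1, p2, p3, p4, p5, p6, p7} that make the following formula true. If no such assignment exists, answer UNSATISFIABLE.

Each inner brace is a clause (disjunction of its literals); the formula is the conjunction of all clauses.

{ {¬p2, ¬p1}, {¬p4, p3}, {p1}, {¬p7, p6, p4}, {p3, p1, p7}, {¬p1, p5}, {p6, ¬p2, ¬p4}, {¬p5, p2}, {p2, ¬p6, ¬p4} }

(p1) alone gives p1 = True.
(¬p2) alone gives p2 = False.
(p5) alone gives p5 = True.
Now (¬p5) is unsatisfied and unit — conflict.

UNSATISFIABLE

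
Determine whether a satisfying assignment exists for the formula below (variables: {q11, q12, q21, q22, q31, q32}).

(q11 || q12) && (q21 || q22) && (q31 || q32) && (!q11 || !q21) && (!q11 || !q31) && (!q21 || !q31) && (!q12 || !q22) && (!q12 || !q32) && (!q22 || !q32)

Case q11 = true:
The clause (!q21) is unit, so q21 = false.
The clause (q22) is unit, so q22 = true.
The clause (!q31) is unit, so q31 = false.
The clause (q32) is unit, so q32 = true.
But (!q32) is also a unit clause — contradiction.
Undo q11 and try q11 = false.
The clause (q12) is unit, so q12 = true.
The clause (!q22) is unit, so q22 = false.
The clause (q21) is unit, so q21 = true.
The clause (!q31) is unit, so q31 = false.
The clause (q32) is unit, so q32 = true.
But (!q32) is also a unit clause — contradiction.
Both values of q11 lead to a conflict.
No assignment satisfies every clause.

No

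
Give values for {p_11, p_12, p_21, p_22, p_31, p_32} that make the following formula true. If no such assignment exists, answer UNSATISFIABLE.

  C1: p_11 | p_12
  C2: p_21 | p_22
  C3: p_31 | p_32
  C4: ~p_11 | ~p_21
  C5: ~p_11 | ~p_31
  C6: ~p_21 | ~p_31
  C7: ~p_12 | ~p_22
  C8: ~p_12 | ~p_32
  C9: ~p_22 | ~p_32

Suppose p_11 = 1.
The clause (~p_21) is unit, so p_21 = 0.
The clause (p_22) is unit, so p_22 = 1.
The clause (~p_31) is unit, so p_31 = 0.
The clause (p_32) is unit, so p_32 = 1.
Now (~p_32) is unsatisfied and unit — conflict.
So p_11 must be the other value — set p_11 = 0.
The clause (p_12) is unit, so p_12 = 1.
The clause (~p_22) is unit, so p_22 = 0.
The clause (p_21) is unit, so p_21 = 1.
The clause (~p_31) is unit, so p_31 = 0.
The clause (p_32) is unit, so p_32 = 1.
Now (~p_32) is unsatisfied and unit — conflict.
Either choice for p_11 ends in contradiction.

UNSATISFIABLE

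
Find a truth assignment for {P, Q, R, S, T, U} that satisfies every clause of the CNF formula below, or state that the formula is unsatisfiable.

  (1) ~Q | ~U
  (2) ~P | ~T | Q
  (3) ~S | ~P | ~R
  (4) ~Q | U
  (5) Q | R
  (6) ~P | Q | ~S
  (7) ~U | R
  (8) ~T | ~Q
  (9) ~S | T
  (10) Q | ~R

Branch on Q: set Q = 0.
The clause (R) is unit, so R = 1.
But (~R) is also a unit clause — contradiction.
So Q must be the other value — set Q = 1.
The clause (~U) is unit, so U = 0.
But (U) is also a unit clause — contradiction.
Both values of Q lead to a conflict.

UNSATISFIABLE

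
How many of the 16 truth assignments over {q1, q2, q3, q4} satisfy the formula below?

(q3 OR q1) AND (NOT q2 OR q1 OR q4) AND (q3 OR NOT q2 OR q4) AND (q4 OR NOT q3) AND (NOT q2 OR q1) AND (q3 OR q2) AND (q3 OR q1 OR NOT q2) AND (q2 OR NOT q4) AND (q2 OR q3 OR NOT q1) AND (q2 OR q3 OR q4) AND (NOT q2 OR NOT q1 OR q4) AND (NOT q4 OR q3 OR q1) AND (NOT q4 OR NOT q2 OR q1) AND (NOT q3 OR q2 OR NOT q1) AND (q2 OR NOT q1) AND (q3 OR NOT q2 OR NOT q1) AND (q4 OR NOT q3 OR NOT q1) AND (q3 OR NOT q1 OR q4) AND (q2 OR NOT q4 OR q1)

There are 2^4 = 16 truth assignments over (q1, q2, q3, q4).
Check each against the 19 clauses (columns in the order q1, q2, q3, q4):
  F F F F  ✗ fails (q3 OR q1)
  F F F T  ✗ fails (q3 OR q1)
  F F T F  ✗ fails (q4 OR NOT q3)
  F F T T  ✗ fails (q2 OR NOT q4)
  F T F F  ✗ fails (q3 OR q1)
  F T F T  ✗ fails (q3 OR q1)
  F T T F  ✗ fails (NOT q2 OR q1 OR q4)
  F T T T  ✗ fails (NOT q2 OR q1)
  T F F F  ✗ fails (q3 OR q2)
  T F F T  ✗ fails (q3 OR q2)
  T F T F  ✗ fails (q4 OR NOT q3)
  T F T T  ✗ fails (q2 OR NOT q4)
  T T F F  ✗ fails (q3 OR NOT q2 OR q4)
  T T F T  ✗ fails (q3 OR NOT q2 OR NOT q1)
  T T T F  ✗ fails (q4 OR NOT q3)
  T T T T  ✓ satisfies all
1 of the 16 rows is a model.

1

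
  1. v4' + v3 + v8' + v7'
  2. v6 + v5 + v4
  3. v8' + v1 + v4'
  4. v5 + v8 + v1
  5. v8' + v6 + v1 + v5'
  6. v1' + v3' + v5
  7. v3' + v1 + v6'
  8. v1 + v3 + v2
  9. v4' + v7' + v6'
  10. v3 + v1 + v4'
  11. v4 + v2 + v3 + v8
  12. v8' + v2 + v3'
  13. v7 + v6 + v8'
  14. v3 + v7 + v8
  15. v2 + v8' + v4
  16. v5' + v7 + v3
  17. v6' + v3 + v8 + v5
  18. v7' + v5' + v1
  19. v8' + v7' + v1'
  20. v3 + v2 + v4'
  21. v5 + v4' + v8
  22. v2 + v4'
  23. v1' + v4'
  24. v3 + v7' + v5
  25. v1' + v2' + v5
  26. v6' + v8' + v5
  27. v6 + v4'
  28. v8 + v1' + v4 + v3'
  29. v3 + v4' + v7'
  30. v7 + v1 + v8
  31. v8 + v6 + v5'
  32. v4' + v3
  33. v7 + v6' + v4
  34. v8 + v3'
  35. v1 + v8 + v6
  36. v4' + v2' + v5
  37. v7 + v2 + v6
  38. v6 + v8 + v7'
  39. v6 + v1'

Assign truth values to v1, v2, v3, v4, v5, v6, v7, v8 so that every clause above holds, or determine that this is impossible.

Try v2 = 1.
Try v1 = 1.
Unit clause (v4') forces v4 = 0.
Unit clause (v5) forces v5 = 1.
Unit clause (v6) forces v6 = 1.
Unit clause (v7) forces v7 = 1.
Unit clause (v8') forces v8 = 0.
Unit clause (v3') forces v3 = 0.
All clauses are satisfied.

v1=1; v2=1; v3=0; v4=0; v5=1; v6=1; v7=1; v8=0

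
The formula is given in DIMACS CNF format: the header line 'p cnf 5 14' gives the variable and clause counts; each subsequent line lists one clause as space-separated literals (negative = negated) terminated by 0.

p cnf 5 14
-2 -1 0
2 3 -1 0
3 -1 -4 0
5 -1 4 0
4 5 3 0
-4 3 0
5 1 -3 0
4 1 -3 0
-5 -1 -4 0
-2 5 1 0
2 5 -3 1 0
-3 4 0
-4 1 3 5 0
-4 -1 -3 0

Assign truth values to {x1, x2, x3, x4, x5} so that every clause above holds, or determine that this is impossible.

x1 ↦ False; x2 ↦ False; x3 ↦ False; x4 ↦ False; x5 ↦ True

Suppose x2 = False.
Suppose x3 = False.
The clause (¬x1) is unit, so x1 = False.
The clause (¬x4) is unit, so x4 = False.
The clause (x5) is unit, so x5 = True.
This assignment satisfies each clause.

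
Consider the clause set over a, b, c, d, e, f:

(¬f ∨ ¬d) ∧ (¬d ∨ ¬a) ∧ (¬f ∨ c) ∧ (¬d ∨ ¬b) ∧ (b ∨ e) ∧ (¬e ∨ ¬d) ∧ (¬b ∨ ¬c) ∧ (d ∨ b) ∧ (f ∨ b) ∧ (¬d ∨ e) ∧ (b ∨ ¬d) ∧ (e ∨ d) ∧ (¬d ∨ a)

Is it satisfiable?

Satisfiable

Branch on f: set f = False.
Unit clause (b) forces b = True.
Unit clause (¬d) forces d = False.
Unit clause (¬c) forces c = False.
Unit clause (e) forces e = True.
All clauses hold; a can take either value.
A satisfying assignment: a ↦ True; b ↦ True; c ↦ False; d ↦ False; e ↦ True; f ↦ False.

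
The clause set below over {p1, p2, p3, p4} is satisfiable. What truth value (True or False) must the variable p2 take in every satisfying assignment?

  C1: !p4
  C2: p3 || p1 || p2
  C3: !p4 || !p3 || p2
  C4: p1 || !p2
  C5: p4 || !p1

False

Suppose p2 = true.
Unit clause (!p4) forces p4 = false.
Unit clause (p1) forces p1 = true.
But (!p1) is also a unit clause — contradiction.
So every satisfying assignment has p2 = False.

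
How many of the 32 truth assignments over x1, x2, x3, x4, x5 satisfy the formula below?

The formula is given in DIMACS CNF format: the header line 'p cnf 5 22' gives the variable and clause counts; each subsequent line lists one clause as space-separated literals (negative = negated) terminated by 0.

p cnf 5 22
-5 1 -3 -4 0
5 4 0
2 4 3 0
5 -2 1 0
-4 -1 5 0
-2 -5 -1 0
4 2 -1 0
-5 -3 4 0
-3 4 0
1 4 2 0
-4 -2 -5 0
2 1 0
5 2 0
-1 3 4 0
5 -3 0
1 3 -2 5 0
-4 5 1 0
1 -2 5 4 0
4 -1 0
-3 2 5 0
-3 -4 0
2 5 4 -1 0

2

There are 2^5 = 32 truth assignments over (x1, x2, x3, x4, x5).
Split on x2. With x2 = True, the clauses containing x2 are satisfied and ¬x2 drops from the rest; 1 of the 2^4 = 16 assignments to the other variables satisfy what remains.
With x2 = False, by the same count on the reduced clause set, 1 assignment works.
Total: 1 + 1 = 2.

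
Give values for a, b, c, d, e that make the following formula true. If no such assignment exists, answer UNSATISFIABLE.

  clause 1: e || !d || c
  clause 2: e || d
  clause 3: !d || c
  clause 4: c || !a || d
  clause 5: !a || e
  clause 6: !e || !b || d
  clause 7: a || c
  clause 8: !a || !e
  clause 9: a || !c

UNSATISFIABLE

Suppose e = true.
(!a) alone gives a = false.
(c) alone gives c = true.
Now (!c) is unsatisfied and unit — conflict.
That branch fails; take e = false instead.
(d) alone gives d = true.
(c) alone gives c = true.
(!a) alone gives a = false.
Now (a) is unsatisfied and unit — conflict.
Either choice for e ends in contradiction.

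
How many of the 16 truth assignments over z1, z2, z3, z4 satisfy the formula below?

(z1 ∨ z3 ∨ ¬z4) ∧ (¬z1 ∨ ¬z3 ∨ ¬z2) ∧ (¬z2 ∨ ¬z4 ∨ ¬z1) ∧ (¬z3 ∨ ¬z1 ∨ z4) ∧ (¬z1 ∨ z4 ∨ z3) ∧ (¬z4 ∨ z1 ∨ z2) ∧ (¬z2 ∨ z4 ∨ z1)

5

There are 2^4 = 16 truth assignments over (z1, z2, z3, z4).
Split on z4. With z4 = True, the clauses containing z4 are satisfied and ¬z4 drops from the rest; 3 of the 2^3 = 8 assignments to the other variables satisfy what remains.
With z4 = False, by the same count on the reduced clause set, 2 assignments work.
(One model: z1=F, z2=F, z3=F, z4=F.)
Total: 3 + 2 = 5.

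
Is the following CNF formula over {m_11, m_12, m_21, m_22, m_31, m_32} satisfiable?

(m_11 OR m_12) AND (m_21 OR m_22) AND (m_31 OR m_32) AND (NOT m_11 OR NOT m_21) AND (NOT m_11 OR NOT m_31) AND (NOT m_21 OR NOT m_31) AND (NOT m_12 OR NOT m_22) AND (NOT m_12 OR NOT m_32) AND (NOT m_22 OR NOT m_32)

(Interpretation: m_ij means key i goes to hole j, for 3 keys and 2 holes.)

Suppose m_11 = true.
Unit clause (NOT m_21) forces m_21 = false.
Unit clause (m_22) forces m_22 = true.
Unit clause (NOT m_31) forces m_31 = false.
Unit clause (m_32) forces m_32 = true.
But (NOT m_32) is also a unit clause — contradiction.
Backtrack on m_11: now try m_11 = false.
Unit clause (m_12) forces m_12 = true.
Unit clause (NOT m_22) forces m_22 = false.
Unit clause (m_21) forces m_21 = true.
Unit clause (NOT m_31) forces m_31 = false.
Unit clause (m_32) forces m_32 = true.
But (NOT m_32) is also a unit clause — contradiction.
Both values of m_11 lead to a conflict.
No assignment satisfies every clause.

No, unsatisfiable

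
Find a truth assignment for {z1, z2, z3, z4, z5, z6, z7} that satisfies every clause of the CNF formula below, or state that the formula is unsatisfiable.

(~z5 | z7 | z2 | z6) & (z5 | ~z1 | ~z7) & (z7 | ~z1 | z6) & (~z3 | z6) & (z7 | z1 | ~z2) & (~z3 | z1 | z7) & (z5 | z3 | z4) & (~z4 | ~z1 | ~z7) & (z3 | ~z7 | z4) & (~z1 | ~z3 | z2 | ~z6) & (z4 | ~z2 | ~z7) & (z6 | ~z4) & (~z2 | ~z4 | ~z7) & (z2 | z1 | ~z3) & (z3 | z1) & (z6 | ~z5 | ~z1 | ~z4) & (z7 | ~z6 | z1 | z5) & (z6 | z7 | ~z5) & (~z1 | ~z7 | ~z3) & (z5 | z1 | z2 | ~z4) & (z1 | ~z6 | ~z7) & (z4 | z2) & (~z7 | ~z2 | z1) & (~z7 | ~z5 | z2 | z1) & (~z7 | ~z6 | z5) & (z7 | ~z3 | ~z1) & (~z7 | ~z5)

Branch on z3: set z3 = 0.
Unit clause (z1) forces z1 = 1.
Branch on z5: set z5 = 0.
Unit clause (~z7) forces z7 = 0.
Unit clause (z6) forces z6 = 1.
Unit clause (z4) forces z4 = 1.
All clauses hold; z2 can take either value.

z1 ↦ 1,  z2 ↦ 1,  z3 ↦ 0,  z4 ↦ 1,  z5 ↦ 0,  z6 ↦ 1,  z7 ↦ 0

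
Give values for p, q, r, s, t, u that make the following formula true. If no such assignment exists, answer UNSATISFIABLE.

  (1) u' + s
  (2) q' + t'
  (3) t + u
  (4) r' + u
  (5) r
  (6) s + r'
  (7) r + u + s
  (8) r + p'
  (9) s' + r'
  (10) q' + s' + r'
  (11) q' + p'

UNSATISFIABLE

(r) alone gives r = 1.
(u) alone gives u = 1.
(s) alone gives s = 1.
Now (s') is unsatisfied and unit — conflict.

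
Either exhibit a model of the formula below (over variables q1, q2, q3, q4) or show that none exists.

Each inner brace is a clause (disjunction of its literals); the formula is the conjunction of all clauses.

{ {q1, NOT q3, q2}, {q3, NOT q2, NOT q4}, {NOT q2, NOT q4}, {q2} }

q1: false,  q2: true,  q3: true,  q4: false

(q2) alone gives q2 = true.
(NOT q4) alone gives q4 = false.
All clauses hold; q1, q3 can take either value.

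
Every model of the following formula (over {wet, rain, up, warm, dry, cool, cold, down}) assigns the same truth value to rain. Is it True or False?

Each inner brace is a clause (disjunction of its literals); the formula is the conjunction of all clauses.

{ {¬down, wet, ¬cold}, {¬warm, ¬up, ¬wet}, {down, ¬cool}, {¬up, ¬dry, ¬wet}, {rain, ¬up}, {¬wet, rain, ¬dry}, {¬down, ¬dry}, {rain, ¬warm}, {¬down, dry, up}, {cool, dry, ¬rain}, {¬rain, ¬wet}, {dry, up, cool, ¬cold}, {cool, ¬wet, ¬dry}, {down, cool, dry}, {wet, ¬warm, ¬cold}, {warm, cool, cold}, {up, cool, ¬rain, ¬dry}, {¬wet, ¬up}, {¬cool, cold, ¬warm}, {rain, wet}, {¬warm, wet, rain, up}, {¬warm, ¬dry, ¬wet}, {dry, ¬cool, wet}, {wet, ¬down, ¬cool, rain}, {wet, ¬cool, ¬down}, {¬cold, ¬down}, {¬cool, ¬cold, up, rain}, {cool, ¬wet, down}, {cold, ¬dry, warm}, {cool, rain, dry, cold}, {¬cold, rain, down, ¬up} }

True

Suppose rain = False.
Unit clause (¬up) forces up = False.
Unit clause (¬warm) forces warm = False.
Unit clause (wet) forces wet = True.
Unit clause (¬dry) forces dry = False.
Unit clause (¬down) forces down = False.
Unit clause (¬cool) forces cool = False.
But (cool) is also a unit clause — contradiction.
So every satisfying assignment has rain = True.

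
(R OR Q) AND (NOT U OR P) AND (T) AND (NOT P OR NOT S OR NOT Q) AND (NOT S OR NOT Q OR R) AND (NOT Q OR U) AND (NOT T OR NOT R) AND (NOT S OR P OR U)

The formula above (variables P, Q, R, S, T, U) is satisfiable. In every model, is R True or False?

False

Suppose R = true.
The clause (T) is unit, so T = true.
That conflicts with the unit clause (NOT T).
So every satisfying assignment has R = False.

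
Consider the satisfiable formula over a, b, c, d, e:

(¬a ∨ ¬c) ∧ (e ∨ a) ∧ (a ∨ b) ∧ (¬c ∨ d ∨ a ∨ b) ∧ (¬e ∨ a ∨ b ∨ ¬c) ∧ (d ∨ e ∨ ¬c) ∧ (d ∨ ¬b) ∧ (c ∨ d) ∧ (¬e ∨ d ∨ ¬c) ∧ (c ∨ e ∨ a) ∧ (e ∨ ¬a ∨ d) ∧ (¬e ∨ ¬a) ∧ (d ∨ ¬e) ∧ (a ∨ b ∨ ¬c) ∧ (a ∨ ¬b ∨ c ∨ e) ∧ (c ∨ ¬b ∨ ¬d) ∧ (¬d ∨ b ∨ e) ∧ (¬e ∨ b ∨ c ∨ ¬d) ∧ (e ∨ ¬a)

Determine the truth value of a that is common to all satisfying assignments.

False

Suppose a = True.
From the singleton clause (¬c), c = False.
From the singleton clause (d), d = True.
From the singleton clause (¬e), e = False.
Now (e) is unsatisfied and unit — conflict.
So every satisfying assignment has a = False.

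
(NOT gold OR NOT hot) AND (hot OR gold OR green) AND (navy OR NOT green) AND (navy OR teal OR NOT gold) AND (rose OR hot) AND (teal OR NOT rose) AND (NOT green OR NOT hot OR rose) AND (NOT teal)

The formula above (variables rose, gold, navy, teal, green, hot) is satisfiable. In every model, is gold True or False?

Suppose gold = true.
Unit clause (NOT hot) forces hot = false.
Unit clause (rose) forces rose = true.
Unit clause (teal) forces teal = true.
Now (NOT teal) is unsatisfied and unit — conflict.
So every satisfying assignment has gold = False.

False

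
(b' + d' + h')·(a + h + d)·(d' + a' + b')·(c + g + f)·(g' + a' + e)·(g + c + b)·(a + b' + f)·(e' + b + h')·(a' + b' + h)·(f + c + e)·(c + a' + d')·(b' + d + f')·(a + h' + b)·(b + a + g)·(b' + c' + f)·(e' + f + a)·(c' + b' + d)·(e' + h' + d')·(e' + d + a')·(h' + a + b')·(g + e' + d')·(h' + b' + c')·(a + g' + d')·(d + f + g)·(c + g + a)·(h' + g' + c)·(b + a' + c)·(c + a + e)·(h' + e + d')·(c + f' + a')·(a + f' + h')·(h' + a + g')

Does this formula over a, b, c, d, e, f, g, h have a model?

Yes, satisfiable

Case b = 0:
Case g = 0:
Unit clause (c) forces c = 1.
Unit clause (a) forces a = 1.
Case e = 0:
Case d = 1:
Unit clause (h') forces h = 0.
All clauses hold; f can take either value.
A satisfying assignment: a ↦ 1, b ↦ 0, c ↦ 1, d ↦ 1, e ↦ 0, f ↦ 1, g ↦ 0, h ↦ 0.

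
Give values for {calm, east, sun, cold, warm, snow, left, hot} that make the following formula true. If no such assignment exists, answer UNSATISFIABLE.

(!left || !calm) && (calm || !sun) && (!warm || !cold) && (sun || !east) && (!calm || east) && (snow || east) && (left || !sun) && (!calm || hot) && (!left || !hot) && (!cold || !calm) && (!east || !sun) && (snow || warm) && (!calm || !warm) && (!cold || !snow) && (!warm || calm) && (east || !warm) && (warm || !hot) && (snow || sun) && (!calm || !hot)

calm: false, east: false, sun: false, cold: false, warm: false, snow: true, left: true, hot: false

Try left = true.
The clause (!calm) is unit, so calm = false.
The clause (!sun) is unit, so sun = false.
The clause (!east) is unit, so east = false.
The clause (snow) is unit, so snow = true.
The clause (!hot) is unit, so hot = false.
The clause (!cold) is unit, so cold = false.
The clause (!warm) is unit, so warm = false.
This assignment satisfies each clause.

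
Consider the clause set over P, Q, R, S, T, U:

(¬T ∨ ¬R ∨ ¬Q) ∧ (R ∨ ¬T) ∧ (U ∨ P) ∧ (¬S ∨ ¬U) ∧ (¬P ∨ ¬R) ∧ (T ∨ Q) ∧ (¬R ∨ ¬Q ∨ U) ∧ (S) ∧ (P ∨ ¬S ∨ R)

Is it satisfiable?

The clause (S) is unit, so S = True.
The clause (¬U) is unit, so U = False.
The clause (P) is unit, so P = True.
The clause (¬R) is unit, so R = False.
The clause (¬T) is unit, so T = False.
The clause (Q) is unit, so Q = True.
This assignment satisfies each clause.
A satisfying assignment: P: True,  Q: True,  R: False,  S: True,  T: False,  U: False.

Yes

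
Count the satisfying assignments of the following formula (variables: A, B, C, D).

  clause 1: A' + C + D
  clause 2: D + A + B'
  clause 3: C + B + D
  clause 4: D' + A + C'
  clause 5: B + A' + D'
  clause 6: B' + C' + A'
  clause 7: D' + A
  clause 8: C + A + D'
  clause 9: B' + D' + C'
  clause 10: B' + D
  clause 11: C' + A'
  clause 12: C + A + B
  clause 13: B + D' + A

2

There are 2^4 = 16 truth assignments over (A, B, C, D).
Check each against the 13 clauses (columns in the order A, B, C, D):
  F F F F  ✗ fails (C + B + D)
  F F F T  ✗ fails (D' + A)
  F F T F  ✓ satisfies all
  F F T T  ✗ fails (D' + A + C')
  F T F F  ✗ fails (D + A + B')
  F T F T  ✗ fails (D' + A)
  F T T F  ✗ fails (D + A + B')
  F T T T  ✗ fails (D' + A + C')
  T F F F  ✗ fails (A' + C + D)
  T F F T  ✗ fails (B + A' + D')
  T F T F  ✗ fails (C' + A')
  T F T T  ✗ fails (B + A' + D')
  T T F F  ✗ fails (A' + C + D)
  T T F T  ✓ satisfies all
  T T T F  ✗ fails (B' + C' + A')
  T T T T  ✗ fails (B' + C' + A')
2 of the 16 rows are models.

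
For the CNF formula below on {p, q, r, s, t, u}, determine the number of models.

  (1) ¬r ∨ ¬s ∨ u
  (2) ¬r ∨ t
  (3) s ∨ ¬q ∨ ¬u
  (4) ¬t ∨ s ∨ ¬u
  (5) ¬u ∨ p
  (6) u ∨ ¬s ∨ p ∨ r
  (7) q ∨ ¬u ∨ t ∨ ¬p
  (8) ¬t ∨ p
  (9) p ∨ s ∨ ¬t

There are 2^6 = 64 truth assignments over (p, q, r, s, t, u).
Split on t. With t = True, the clauses containing t are satisfied and ¬t drops from the rest; 10 of the 2^5 = 32 assignments to the other variables satisfy what remains.
With t = False, by the same count on the reduced clause set, 7 assignments work.
Total: 10 + 7 = 17.

17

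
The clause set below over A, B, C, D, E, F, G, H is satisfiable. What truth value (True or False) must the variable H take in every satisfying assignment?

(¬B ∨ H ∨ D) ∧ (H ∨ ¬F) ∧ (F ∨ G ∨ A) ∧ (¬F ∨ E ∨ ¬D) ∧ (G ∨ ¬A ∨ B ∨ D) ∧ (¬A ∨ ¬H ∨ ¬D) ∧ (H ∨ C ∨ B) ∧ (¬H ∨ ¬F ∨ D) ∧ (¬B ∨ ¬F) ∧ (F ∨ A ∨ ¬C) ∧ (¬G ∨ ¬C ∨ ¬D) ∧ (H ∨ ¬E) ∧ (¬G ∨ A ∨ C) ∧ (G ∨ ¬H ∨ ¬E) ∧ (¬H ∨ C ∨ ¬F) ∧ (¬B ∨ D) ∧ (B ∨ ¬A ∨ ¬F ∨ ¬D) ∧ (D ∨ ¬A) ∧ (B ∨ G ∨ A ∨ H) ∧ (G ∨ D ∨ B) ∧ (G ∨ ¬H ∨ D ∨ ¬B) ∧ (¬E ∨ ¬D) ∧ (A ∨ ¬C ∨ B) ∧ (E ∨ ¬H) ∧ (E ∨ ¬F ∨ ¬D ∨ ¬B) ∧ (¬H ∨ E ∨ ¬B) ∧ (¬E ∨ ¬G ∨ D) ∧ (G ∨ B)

False

Suppose H = True.
Unit clause (E) forces E = True.
Unit clause (G) forces G = True.
Unit clause (¬D) forces D = False.
That conflicts with the unit clause (D).
So every satisfying assignment has H = False.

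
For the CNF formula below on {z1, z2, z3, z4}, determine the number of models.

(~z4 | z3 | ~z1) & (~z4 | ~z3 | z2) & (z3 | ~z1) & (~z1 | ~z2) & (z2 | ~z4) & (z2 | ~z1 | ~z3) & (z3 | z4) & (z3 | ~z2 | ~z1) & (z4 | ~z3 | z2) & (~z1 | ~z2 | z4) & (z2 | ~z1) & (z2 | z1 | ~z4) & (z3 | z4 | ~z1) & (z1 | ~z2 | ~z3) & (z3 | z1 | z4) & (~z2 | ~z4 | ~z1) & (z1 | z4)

There are 2^4 = 16 truth assignments over (z1, z2, z3, z4).
Check each against the 17 clauses (columns in the order z1, z2, z3, z4):
  F F F F  ✗ fails (z3 | z4)
  F F F T  ✗ fails (z2 | ~z4)
  F F T F  ✗ fails (z4 | ~z3 | z2)
  F F T T  ✗ fails (~z4 | ~z3 | z2)
  F T F F  ✗ fails (z3 | z4)
  F T F T  ✓ satisfies all
  F T T F  ✗ fails (z1 | ~z2 | ~z3)
  F T T T  ✗ fails (z1 | ~z2 | ~z3)
  T F F F  ✗ fails (z3 | ~z1)
  T F F T  ✗ fails (~z4 | z3 | ~z1)
  T F T F  ✗ fails (z2 | ~z1 | ~z3)
  T F T T  ✗ fails (~z4 | ~z3 | z2)
  T T F F  ✗ fails (z3 | ~z1)
  T T F T  ✗ fails (~z4 | z3 | ~z1)
  T T T F  ✗ fails (~z1 | ~z2)
  T T T T  ✗ fails (~z1 | ~z2)
1 of the 16 rows is a model.

1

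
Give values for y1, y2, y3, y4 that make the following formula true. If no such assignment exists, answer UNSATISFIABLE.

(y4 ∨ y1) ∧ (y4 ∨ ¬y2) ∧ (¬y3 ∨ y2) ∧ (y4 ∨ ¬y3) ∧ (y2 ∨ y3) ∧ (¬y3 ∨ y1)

Suppose y4 = True.
Suppose y3 = False.
The clause (y2) is unit, so y2 = True.
No clause remains; y1 is free.

y1 ↦ True, y2 ↦ True, y3 ↦ False, y4 ↦ True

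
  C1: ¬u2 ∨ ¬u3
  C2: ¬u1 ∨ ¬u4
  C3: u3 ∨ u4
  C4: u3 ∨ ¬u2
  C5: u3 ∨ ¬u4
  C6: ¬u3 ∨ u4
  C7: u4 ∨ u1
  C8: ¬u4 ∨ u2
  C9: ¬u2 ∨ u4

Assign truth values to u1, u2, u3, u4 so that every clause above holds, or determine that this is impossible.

Try u2 = False.
Unit clause (¬u4) forces u4 = False.
Unit clause (u3) forces u3 = True.
That conflicts with the unit clause (¬u3).
That branch fails; take u2 = True instead.
Unit clause (¬u3) forces u3 = False.
That conflicts with the unit clause (u3).
Both values of u2 lead to a conflict.

UNSATISFIABLE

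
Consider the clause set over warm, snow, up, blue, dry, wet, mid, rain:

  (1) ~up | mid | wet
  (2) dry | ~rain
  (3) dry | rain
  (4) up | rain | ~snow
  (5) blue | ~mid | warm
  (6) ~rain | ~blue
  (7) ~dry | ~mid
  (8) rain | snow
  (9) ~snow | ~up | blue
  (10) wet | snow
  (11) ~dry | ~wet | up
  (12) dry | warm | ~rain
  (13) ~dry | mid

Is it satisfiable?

Suppose dry = 1.
The clause (~mid) is unit, so mid = 0.
That conflicts with the unit clause (mid).
So dry must be the other value — set dry = 0.
The clause (~rain) is unit, so rain = 0.
That conflicts with the unit clause (rain).
Both values of dry lead to a conflict.
No assignment satisfies every clause.

No, unsatisfiable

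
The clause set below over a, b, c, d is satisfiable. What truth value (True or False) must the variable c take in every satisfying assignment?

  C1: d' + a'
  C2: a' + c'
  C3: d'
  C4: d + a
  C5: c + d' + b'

Suppose c = 1.
Unit clause (a') forces a = 0.
Unit clause (d') forces d = 0.
But (d) is also a unit clause — contradiction.
So every satisfying assignment has c = False.

False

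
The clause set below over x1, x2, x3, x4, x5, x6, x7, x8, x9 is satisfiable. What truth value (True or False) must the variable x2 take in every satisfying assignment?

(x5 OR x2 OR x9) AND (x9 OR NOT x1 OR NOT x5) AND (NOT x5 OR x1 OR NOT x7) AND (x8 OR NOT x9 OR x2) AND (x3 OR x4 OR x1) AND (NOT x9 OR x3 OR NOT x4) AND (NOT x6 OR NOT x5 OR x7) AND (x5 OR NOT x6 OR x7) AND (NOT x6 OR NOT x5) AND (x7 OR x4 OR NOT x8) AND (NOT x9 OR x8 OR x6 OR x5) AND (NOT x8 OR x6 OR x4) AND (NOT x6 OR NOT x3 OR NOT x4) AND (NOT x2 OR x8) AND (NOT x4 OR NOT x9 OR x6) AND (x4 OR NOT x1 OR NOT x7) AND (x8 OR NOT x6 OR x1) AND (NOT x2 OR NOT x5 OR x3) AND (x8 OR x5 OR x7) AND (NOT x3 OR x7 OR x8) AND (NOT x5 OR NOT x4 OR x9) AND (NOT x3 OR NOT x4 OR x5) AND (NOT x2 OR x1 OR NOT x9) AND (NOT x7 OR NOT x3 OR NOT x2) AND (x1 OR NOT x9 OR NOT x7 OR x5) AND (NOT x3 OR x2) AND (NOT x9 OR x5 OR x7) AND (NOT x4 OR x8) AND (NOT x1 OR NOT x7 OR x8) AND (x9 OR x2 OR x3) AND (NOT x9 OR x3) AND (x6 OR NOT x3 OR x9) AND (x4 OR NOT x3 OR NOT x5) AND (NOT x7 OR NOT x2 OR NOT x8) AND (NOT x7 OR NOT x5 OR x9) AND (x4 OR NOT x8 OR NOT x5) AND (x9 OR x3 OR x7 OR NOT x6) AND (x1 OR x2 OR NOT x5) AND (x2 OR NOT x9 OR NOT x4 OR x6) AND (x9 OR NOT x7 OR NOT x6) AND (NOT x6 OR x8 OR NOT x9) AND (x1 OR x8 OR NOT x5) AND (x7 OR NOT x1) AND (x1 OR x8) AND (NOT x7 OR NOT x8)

True

Suppose x2 = false.
Unit clause (NOT x3) forces x3 = false.
Unit clause (x9) forces x9 = true.
That conflicts with the unit clause (NOT x9).
So every satisfying assignment has x2 = True.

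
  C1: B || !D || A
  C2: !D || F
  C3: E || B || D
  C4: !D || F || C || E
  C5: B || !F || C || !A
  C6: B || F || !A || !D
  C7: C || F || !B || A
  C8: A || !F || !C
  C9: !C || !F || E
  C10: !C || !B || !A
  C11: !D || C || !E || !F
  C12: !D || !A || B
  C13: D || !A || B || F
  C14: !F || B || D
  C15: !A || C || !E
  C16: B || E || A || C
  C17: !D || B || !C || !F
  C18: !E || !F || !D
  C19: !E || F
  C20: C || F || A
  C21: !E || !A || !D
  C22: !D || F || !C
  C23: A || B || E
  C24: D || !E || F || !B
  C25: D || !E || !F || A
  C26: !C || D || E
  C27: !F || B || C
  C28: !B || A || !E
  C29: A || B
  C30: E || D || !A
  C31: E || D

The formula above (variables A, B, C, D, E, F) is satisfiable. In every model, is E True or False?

Suppose E = true.
From the singleton clause (F), F = true.
From the singleton clause (!D), D = false.
From the singleton clause (B), B = true.
From the singleton clause (A), A = true.
From the singleton clause (!C), C = false.
Now (C) is unsatisfied and unit — conflict.
So every satisfying assignment has E = False.

False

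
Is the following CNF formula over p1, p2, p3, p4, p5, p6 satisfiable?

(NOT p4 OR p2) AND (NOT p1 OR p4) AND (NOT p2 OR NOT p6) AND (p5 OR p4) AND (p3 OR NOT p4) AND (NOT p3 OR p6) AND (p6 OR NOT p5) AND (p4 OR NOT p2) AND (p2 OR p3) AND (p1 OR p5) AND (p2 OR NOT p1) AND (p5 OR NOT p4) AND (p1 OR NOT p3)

No, unsatisfiable

Suppose p4 = false.
Unit clause (NOT p1) forces p1 = false.
Unit clause (p5) forces p5 = true.
Unit clause (p6) forces p6 = true.
Unit clause (NOT p2) forces p2 = false.
Unit clause (p3) forces p3 = true.
Now (NOT p3) is unsatisfied and unit — conflict.
Undo p4 and try p4 = true.
Unit clause (p2) forces p2 = true.
Unit clause (NOT p6) forces p6 = false.
Unit clause (p3) forces p3 = true.
Now (NOT p3) is unsatisfied and unit — conflict.
Either choice for p4 ends in contradiction.
No assignment satisfies every clause.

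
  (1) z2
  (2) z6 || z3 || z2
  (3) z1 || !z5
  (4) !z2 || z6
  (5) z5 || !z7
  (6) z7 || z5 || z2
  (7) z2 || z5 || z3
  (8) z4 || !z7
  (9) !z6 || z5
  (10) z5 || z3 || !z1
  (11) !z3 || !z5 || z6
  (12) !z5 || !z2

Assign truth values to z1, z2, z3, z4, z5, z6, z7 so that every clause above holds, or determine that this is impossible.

From the singleton clause (z2), z2 = true.
From the singleton clause (z6), z6 = true.
From the singleton clause (z5), z5 = true.
But (!z5) is also a unit clause — contradiction.

UNSATISFIABLE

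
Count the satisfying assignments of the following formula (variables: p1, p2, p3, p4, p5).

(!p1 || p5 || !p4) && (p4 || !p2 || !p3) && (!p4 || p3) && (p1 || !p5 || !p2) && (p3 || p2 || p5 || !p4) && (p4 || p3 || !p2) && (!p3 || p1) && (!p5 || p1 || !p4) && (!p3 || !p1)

There are 2^5 = 32 truth assignments over (p1, p2, p3, p4, p5).
Split on p4. With p4 = true, the clauses containing p4 are satisfied and !p4 drops from the rest; 0 of the 2^4 = 16 assignments to the other variables satisfy what remains.
With p4 = false, by the same count on the reduced clause set, 4 assignments work.
(One model: p1=F, p2=F, p3=F, p4=F, p5=F.)
Total: 0 + 4 = 4.

4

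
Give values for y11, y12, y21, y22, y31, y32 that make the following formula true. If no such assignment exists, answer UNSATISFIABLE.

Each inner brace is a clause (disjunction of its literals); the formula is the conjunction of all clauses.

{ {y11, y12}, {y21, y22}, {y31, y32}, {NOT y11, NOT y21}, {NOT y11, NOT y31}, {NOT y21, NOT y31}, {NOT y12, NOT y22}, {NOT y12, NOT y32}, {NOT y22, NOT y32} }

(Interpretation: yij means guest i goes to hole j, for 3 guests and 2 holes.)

UNSATISFIABLE

Try y11 = true.
The clause (NOT y21) is unit, so y21 = false.
The clause (y22) is unit, so y22 = true.
The clause (NOT y31) is unit, so y31 = false.
The clause (y32) is unit, so y32 = true.
But (NOT y32) is also a unit clause — contradiction.
Backtrack on y11: now try y11 = false.
The clause (y12) is unit, so y12 = true.
The clause (NOT y22) is unit, so y22 = false.
The clause (y21) is unit, so y21 = true.
The clause (NOT y31) is unit, so y31 = false.
The clause (y32) is unit, so y32 = true.
But (NOT y32) is also a unit clause — contradiction.
Both values of y11 lead to a conflict.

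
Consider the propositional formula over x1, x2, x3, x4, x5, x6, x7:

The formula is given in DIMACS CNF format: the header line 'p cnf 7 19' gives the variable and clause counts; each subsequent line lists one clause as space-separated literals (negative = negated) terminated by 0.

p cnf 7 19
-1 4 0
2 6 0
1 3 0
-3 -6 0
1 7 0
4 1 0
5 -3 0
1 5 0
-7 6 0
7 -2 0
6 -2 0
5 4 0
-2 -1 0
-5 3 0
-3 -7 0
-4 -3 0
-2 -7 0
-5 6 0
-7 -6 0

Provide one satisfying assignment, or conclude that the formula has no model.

x1=True; x2=False; x3=False; x4=True; x5=False; x6=True; x7=False

Suppose x1 = True.
From the singleton clause (x4), x4 = True.
From the singleton clause (¬x2), x2 = False.
From the singleton clause (x6), x6 = True.
From the singleton clause (¬x3), x3 = False.
From the singleton clause (¬x5), x5 = False.
From the singleton clause (¬x7), x7 = False.
All clauses are satisfied.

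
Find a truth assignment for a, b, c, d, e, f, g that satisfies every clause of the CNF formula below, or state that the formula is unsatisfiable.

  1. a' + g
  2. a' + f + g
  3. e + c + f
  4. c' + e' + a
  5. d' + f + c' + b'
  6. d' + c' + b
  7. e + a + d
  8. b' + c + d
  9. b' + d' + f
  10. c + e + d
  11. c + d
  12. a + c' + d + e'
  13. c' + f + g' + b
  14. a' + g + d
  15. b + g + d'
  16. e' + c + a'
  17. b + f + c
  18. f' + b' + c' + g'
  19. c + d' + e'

Branch on a: set a = 0.
Branch on c: set c = 0.
(d) alone gives d = 1.
(e') alone gives e = 0.
(f) alone gives f = 1.
Branch on b: set b = 1.
All clauses hold; g can take either value.

a ↦ 0, b ↦ 1, c ↦ 0, d ↦ 1, e ↦ 0, f ↦ 1, g ↦ 0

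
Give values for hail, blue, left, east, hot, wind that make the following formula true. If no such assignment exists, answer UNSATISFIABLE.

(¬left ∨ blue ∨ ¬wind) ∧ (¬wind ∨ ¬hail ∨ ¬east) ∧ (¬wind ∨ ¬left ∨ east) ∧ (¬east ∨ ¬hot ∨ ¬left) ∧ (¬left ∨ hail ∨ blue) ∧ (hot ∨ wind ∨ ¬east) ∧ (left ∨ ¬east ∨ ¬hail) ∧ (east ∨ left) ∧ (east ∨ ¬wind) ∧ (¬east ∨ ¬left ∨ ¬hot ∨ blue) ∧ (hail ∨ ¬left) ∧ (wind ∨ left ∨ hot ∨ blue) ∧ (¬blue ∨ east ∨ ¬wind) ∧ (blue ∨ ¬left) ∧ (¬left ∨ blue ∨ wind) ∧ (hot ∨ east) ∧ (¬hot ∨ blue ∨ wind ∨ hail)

Case east = True:
Case wind = True:
(¬hail) alone gives hail = False.
(¬left) alone gives left = False.
No clause remains; blue, hot are free.

hail: False, blue: True, left: False, east: True, hot: False, wind: True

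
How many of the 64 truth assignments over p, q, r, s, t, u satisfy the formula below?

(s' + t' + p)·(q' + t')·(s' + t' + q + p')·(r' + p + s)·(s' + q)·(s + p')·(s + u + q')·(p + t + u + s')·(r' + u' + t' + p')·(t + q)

There are 2^6 = 64 truth assignments over (p, q, r, s, t, u).
Split on p. With p = 1, the clauses containing p are satisfied and p' drops from the rest; 4 of the 2^5 = 32 assignments to the other variables satisfy what remains.
With p = 0, by the same count on the reduced clause set, 5 assignments work.
(One model: p=F, q=F, r=F, s=F, t=T, u=F.)
Total: 4 + 5 = 9.

9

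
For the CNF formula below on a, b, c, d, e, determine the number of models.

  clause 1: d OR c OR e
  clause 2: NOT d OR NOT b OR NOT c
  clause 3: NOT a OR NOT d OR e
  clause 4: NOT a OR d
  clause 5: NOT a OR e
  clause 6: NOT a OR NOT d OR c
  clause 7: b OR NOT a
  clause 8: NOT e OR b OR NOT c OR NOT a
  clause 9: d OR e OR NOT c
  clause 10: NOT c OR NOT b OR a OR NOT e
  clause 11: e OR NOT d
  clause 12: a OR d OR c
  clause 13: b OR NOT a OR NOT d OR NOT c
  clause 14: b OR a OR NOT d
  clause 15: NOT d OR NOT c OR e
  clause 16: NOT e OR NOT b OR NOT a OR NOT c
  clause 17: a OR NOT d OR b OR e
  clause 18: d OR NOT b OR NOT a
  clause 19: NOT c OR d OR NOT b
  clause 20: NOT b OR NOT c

2

There are 2^5 = 32 truth assignments over (a, b, c, d, e).
Split on e. With e = true, the clauses containing e are satisfied and NOT e drops from the rest; 2 of the 2^4 = 16 assignments to the other variables satisfy what remains.
With e = false, by the same count on the reduced clause set, 0 assignments work.
(One model: a=F, b=F, c=T, d=F, e=T.)
Total: 2 + 0 = 2.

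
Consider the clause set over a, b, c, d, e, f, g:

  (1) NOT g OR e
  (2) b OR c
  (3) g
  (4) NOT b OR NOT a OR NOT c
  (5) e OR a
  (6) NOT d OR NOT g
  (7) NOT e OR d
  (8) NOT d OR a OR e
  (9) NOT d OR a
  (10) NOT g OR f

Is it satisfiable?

(g) alone gives g = true.
(e) alone gives e = true.
(NOT d) alone gives d = false.
Now (d) is unsatisfied and unit — conflict.
No assignment satisfies every clause.

No, unsatisfiable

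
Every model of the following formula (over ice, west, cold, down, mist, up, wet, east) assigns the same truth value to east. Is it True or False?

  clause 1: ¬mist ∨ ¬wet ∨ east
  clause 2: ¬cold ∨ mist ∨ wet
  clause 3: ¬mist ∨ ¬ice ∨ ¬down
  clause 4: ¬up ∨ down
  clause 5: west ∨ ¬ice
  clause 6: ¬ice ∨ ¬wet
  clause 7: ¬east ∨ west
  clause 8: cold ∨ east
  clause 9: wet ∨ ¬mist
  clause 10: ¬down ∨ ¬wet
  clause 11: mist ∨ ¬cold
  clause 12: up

Suppose east = False.
Unit clause (cold) forces cold = True.
Unit clause (mist) forces mist = True.
Unit clause (¬wet) forces wet = False.
Now (wet) is unsatisfied and unit — conflict.
So every satisfying assignment has east = True.

True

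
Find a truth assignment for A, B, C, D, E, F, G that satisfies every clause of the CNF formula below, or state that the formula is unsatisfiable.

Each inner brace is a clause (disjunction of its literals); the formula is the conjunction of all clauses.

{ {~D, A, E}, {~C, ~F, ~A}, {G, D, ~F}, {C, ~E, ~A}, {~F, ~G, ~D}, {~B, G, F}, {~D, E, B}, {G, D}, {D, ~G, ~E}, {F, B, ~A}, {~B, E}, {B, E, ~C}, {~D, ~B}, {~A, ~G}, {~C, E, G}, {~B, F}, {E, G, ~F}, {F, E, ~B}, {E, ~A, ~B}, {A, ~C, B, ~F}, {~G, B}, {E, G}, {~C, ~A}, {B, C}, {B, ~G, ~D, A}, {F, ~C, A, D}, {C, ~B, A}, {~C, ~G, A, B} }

Suppose G = 0.
Unit clause (D) forces D = 1.
Unit clause (~B) forces B = 0.
Unit clause (E) forces E = 1.
Unit clause (C) forces C = 1.
Unit clause (~A) forces A = 0.
Unit clause (~F) forces F = 0.
Every clause now holds.

A: 0,  B: 0,  C: 1,  D: 1,  E: 1,  F: 0,  G: 0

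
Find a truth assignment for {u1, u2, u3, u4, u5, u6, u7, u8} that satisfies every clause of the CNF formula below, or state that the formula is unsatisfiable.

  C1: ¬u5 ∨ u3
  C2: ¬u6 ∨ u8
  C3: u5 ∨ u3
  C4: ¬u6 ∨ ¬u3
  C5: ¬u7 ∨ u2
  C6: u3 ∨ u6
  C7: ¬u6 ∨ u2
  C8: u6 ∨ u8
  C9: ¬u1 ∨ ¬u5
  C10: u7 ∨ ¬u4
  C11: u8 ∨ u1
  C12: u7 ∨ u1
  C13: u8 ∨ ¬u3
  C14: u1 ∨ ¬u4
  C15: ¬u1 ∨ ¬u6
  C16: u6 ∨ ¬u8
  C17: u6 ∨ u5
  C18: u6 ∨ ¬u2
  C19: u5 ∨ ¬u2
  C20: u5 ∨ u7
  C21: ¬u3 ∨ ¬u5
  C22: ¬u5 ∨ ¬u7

Try u5 = False.
Unit clause (u3) forces u3 = True.
Unit clause (¬u6) forces u6 = False.
But (u6) is also a unit clause — contradiction.
Undo u5 and try u5 = True.
Unit clause (u3) forces u3 = True.
But (¬u3) is also a unit clause — contradiction.
Neither u5 = True nor u5 = False works.

UNSATISFIABLE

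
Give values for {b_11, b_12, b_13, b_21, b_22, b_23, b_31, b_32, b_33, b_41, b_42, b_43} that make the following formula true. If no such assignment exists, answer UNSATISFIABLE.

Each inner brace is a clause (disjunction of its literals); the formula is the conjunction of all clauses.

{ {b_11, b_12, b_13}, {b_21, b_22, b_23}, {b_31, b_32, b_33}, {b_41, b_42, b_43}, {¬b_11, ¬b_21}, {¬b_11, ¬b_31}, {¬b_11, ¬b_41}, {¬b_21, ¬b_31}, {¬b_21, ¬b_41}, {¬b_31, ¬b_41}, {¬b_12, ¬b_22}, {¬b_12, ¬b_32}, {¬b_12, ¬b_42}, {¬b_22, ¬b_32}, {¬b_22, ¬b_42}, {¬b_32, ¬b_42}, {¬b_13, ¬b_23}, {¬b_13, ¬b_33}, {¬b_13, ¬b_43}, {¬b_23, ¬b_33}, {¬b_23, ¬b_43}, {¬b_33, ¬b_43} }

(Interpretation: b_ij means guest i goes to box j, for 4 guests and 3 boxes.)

UNSATISFIABLE

Suppose b_11 = False.
Suppose b_12 = True.
The clause (¬b_22) is unit, so b_22 = False.
The clause (¬b_32) is unit, so b_32 = False.
The clause (¬b_42) is unit, so b_42 = False.
Suppose b_21 = True.
The clause (¬b_31) is unit, so b_31 = False.
The clause (b_33) is unit, so b_33 = True.
The clause (¬b_41) is unit, so b_41 = False.
The clause (b_43) is unit, so b_43 = True.
But (¬b_43) is also a unit clause — contradiction.
That branch fails; take b_21 = False instead.
The clause (b_23) is unit, so b_23 = True.
The clause (¬b_13) is unit, so b_13 = False.
The clause (¬b_33) is unit, so b_33 = False.
The clause (b_31) is unit, so b_31 = True.
The clause (¬b_41) is unit, so b_41 = False.
The clause (b_43) is unit, so b_43 = True.
But (¬b_43) is also a unit clause — contradiction.
Either choice for b_21 ends in contradiction.
That branch fails; take b_12 = False instead.
The clause (b_13) is unit, so b_13 = True.
The clause (¬b_23) is unit, so b_23 = False.
The clause (¬b_33) is unit, so b_33 = False.
The clause (¬b_43) is unit, so b_43 = False.
Suppose b_21 = True.
The clause (¬b_31) is unit, so b_31 = False.
The clause (b_32) is unit, so b_32 = True.
The clause (¬b_41) is unit, so b_41 = False.
The clause (b_42) is unit, so b_42 = True.
But (¬b_42) is also a unit clause — contradiction.
That branch fails; take b_21 = False instead.
The clause (b_22) is unit, so b_22 = True.
The clause (¬b_32) is unit, so b_32 = False.
The clause (b_31) is unit, so b_31 = True.
The clause (¬b_41) is unit, so b_41 = False.
The clause (b_42) is unit, so b_42 = True.
But (¬b_42) is also a unit clause — contradiction.
Either choice for b_21 ends in contradiction.
Either choice for b_12 ends in contradiction.
That branch fails; take b_11 = True instead.
The clause (¬b_21) is unit, so b_21 = False.
The clause (¬b_31) is unit, so b_31 = False.
The clause (¬b_41) is unit, so b_41 = False.
Suppose b_22 = True.
The clause (¬b_12) is unit, so b_12 = False.
The clause (¬b_32) is unit, so b_32 = False.
The clause (b_33) is unit, so b_33 = True.
The clause (¬b_42) is unit, so b_42 = False.
The clause (b_43) is unit, so b_43 = True.
But (¬b_43) is also a unit clause — contradiction.
That branch fails; take b_22 = False instead.
The clause (b_23) is unit, so b_23 = True.
The clause (¬b_13) is unit, so b_13 = False.
The clause (¬b_33) is unit, so b_33 = False.
The clause (b_32) is unit, so b_32 = True.
The clause (¬b_12) is unit, so b_12 = False.
The clause (¬b_42) is unit, so b_42 = False.
The clause (b_43) is unit, so b_43 = True.
But (¬b_43) is also a unit clause — contradiction.
Either choice for b_22 ends in contradiction.
Either choice for b_11 ends in contradiction.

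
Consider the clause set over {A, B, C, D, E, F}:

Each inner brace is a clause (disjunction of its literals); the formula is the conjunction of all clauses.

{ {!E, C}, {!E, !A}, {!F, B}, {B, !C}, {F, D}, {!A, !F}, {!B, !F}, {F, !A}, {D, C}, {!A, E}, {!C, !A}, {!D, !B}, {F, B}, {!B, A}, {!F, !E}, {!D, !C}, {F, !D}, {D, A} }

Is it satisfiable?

Case E = false:
Unit clause (!A) forces A = false.
Unit clause (!B) forces B = false.
Unit clause (!F) forces F = false.
But (F) is also a unit clause — contradiction.
That branch fails; take E = true instead.
Unit clause (C) forces C = true.
Unit clause (!A) forces A = false.
Unit clause (B) forces B = true.
But (!B) is also a unit clause — contradiction.
Neither E = true nor E = false works.
No assignment satisfies every clause.

No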